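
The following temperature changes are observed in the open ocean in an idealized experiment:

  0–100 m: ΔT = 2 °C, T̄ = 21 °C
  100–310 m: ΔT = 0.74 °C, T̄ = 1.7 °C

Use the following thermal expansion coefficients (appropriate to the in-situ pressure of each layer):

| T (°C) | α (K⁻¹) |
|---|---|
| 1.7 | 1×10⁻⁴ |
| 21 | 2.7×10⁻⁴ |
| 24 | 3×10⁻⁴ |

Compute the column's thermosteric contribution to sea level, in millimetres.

Layer 1 at 21 °C → α = 2.7×10⁻⁴ K⁻¹
Layer 2 at 1.7 °C → α = 1×10⁻⁴ K⁻¹
Layer 1: 100 × 2.7×10⁻⁴ × 2 = 0.05400 m
Layer 2: 0.74 × 210 × 1×10⁻⁴ = 0.01554 m
Δh = 0.05400 + 0.01554 = 0.06954 m

69.5 mm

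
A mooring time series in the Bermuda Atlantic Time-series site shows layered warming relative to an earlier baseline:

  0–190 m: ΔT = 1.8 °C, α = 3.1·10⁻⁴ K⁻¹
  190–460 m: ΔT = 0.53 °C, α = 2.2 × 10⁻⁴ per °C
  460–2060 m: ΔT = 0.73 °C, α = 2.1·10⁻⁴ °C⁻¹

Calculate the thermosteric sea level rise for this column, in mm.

3.1×10⁻⁴ × 1.8 × 190 = 0.10602 m
270 × 0.53 × 2.2×10⁻⁴ = 0.031482 m
1600 × 2.1×10⁻⁴ × 0.73 = 0.24528 m
Δh = 0.10602 + 0.031482 + 0.24528 = 0.382782 m ≈ 380 mm

Δh ≈ 380 mm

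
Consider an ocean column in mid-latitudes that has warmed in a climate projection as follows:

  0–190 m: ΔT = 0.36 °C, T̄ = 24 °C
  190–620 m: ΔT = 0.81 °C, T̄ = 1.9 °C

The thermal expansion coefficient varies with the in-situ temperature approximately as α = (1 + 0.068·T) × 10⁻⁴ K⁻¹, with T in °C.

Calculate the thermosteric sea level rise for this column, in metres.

Layer 1: α = (1 + 0.068×24)×10⁻⁴ = 2.632×10⁻⁴ K⁻¹
Layer 2: α = (1 + 0.068×1.9)×10⁻⁴ = 1.1292×10⁻⁴ K⁻¹
Layer 1: 190 × 0.36 × 2.632×10⁻⁴ = 0.01800288 m
190–620 m: 430 × 0.81 × 1.1292×10⁻⁴ = 0.039330036 m
Δh = 0.01800288 + 0.039330036 = 0.057332916 m

Δh ≈ 0.0573 m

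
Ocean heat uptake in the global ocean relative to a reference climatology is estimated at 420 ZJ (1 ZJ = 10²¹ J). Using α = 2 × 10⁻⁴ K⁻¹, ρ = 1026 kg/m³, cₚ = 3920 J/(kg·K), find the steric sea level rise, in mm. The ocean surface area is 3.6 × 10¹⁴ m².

58 mm of thermosteric rise

Per unit area: Q = 420×10²¹ / (3.6×10¹⁴) ≈ 1.167×10⁹ J/m²
Δh = αQ/(ρcₚ) = 2×10⁻⁴ × 1.167×10⁹ / (1026 × 3920) ≈ 0.058032 m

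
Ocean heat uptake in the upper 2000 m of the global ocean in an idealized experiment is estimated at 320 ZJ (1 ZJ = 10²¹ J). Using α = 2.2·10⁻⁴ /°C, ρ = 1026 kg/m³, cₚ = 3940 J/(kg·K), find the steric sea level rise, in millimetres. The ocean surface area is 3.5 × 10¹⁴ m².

Per unit area: Q = 320×10²¹ / (3.5×10¹⁴) ≈ 9.143×10⁸ J/m²
Δh = αQ/(ρcₚ) = 2.2×10⁻⁴ × 9.143×10⁸ / (1026 × 3940) ≈ 0.049759 m

Δh = 49.8 mm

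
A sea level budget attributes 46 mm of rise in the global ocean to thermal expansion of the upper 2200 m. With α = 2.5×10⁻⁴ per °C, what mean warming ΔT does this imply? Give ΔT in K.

0.084 K

ΔT = Δh/(αH) = 0.046 / (2.5×10⁻⁴ × 2200) ≈ 0.08364 K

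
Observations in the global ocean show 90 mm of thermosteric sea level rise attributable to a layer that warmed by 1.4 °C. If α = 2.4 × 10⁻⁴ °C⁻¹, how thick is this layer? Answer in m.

H = Δh/(αΔT) = 0.09 / (2.4×10⁻⁴ × 1.4) ≈ 267.9 m

H ≈ 270 m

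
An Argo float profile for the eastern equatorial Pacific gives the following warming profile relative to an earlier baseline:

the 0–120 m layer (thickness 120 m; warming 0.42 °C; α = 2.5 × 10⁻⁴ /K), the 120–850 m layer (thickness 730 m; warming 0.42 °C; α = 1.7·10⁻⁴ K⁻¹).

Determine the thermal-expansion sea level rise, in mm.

0–120 m: 0.42 × 2.5×10⁻⁴ × 120 = 0.01260 m
1.7×10⁻⁴ × 0.42 × 730 = 0.052122 m
Δh = 0.01260 + 0.052122 = 0.064722 m

Δh = 64.7 mm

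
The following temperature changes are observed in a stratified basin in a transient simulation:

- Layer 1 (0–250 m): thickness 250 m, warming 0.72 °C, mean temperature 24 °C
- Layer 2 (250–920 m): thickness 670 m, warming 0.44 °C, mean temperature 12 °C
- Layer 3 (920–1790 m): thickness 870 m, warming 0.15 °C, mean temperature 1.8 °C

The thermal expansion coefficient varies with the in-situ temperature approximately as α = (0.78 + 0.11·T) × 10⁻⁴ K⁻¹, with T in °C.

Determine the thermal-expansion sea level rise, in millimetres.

about 136 mm

Layer 1: α = (0.78 + 0.11×24)×10⁻⁴ = 3.42×10⁻⁴ K⁻¹
Layer 2: α = (0.78 + 0.11×12)×10⁻⁴ = 2.1×10⁻⁴ K⁻¹
Layer 3: α = (0.78 + 0.11×1.8)×10⁻⁴ = 0.978×10⁻⁴ K⁻¹
Layer 1: 0.72 × 250 × 3.42×10⁻⁴ = 0.06156 m
0.44 × 2.1×10⁻⁴ × 670 = 0.061908 m
920–1790 m: 0.15 × 0.978×10⁻⁴ × 870 = 0.0127629 m
Δh = 0.06156 + 0.061908 + 0.0127629 = 0.1362309 m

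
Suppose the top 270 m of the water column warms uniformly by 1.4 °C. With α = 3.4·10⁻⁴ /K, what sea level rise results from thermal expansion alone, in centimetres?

Δh = αΔT·H = 3.4×10⁻⁴ × 1.4 × 270 = 0.12852 m

Δh = 12.9 cm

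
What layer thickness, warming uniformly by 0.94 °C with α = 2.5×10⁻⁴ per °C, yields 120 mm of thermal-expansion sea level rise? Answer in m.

H = Δh/(αΔT) = 0.12 / (2.5×10⁻⁴ × 0.94) ≈ 510.6 m

H ≈ 510 m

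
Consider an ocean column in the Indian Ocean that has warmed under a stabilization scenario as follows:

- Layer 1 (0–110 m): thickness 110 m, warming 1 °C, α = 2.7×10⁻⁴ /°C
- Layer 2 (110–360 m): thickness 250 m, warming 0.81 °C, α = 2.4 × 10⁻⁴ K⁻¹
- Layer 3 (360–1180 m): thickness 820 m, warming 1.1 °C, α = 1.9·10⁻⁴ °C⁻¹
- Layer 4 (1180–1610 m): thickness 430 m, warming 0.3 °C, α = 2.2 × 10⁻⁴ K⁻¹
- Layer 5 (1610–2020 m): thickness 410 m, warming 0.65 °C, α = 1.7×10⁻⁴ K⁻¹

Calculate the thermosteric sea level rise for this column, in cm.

1 × 2.7×10⁻⁴ × 110 = 0.02970 m
110–360 m: 0.81 × 250 × 2.4×10⁻⁴ = 0.04860 m
360–1180 m: 820 × 1.1 × 1.9×10⁻⁴ = 0.17138 m
1180–1610 m: 430 × 2.2×10⁻⁴ × 0.3 = 0.02838 m
1610–2020 m: 410 × 1.7×10⁻⁴ × 0.65 = 0.045305 m
Δh = 0.02970 + 0.04860 + 0.17138 + 0.02838 + 0.045305 = 0.323365 m ≈ 32 cm

32 cm of thermosteric rise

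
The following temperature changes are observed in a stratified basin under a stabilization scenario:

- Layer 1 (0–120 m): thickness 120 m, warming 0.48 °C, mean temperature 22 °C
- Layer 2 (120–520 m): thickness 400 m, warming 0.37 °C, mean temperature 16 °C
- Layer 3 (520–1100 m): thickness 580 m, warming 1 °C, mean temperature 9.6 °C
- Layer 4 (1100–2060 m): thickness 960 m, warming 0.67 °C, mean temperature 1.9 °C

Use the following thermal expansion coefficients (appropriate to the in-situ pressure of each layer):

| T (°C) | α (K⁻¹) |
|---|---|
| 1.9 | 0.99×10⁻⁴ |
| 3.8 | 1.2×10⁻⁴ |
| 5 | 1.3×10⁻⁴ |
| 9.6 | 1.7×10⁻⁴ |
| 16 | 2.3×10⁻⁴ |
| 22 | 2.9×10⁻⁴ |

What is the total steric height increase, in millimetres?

Layer 1 at 22 °C → α = 2.9×10⁻⁴ K⁻¹
Layer 2 at 16 °C → α = 2.3×10⁻⁴ K⁻¹
Layer 3 at 9.6 °C → α = 1.7×10⁻⁴ K⁻¹
Layer 4 at 1.9 °C → α = 0.99×10⁻⁴ K⁻¹
Layer 1: 2.9×10⁻⁴ × 120 × 0.48 = 0.016704 m
120–520 m: 0.37 × 400 × 2.3×10⁻⁴ = 0.03404 m
Layer 3: 1.7×10⁻⁴ × 1 × 580 = 0.09860 m
1100–2060 m: 960 × 0.99×10⁻⁴ × 0.67 = 0.0636768 m
Δh = 0.016704 + 0.03404 + 0.09860 + 0.0636768 = 0.2130208 m

about 210 mm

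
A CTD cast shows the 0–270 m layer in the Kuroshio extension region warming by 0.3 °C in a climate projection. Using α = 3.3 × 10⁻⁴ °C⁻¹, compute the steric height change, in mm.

about 27 mm

Δh = αΔT·H = 3.3×10⁻⁴ × 0.3 × 270 = 0.02673 m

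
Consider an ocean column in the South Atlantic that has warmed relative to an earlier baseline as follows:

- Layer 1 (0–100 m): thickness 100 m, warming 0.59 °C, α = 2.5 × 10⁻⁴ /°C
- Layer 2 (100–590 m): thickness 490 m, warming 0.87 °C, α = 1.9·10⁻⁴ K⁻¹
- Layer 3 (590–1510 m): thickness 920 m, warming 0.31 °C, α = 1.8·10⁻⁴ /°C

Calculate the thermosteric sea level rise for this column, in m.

2.5×10⁻⁴ × 0.59 × 100 = 0.01475 m
Layer 2: 1.9×10⁻⁴ × 490 × 0.87 = 0.080997 m
920 × 0.31 × 1.8×10⁻⁴ = 0.051336 m
Δh = 0.01475 + 0.080997 + 0.051336 = 0.147083 m ≈ 0.147 m

Δh ≈ 0.147 m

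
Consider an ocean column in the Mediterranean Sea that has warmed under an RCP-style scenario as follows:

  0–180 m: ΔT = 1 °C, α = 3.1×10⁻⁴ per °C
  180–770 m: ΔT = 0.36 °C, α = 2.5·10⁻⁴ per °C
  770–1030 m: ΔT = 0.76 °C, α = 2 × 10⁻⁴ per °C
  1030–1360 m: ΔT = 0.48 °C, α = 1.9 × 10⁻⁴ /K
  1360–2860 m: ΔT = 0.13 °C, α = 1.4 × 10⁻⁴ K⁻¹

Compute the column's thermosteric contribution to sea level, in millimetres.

0–180 m: 180 × 3.1×10⁻⁴ × 1 = 0.05580 m
590 × 2.5×10⁻⁴ × 0.36 = 0.05310 m
770–1030 m: 0.76 × 2×10⁻⁴ × 260 = 0.03952 m
Layer 4: 0.48 × 330 × 1.9×10⁻⁴ = 0.030096 m
1360–2860 m: 1500 × 0.13 × 1.4×10⁻⁴ = 0.02730 m
Δh = 0.05580 + 0.05310 + 0.03952 + 0.030096 + 0.02730 = 0.205816 m ≈ 206 mm

206 mm of thermosteric rise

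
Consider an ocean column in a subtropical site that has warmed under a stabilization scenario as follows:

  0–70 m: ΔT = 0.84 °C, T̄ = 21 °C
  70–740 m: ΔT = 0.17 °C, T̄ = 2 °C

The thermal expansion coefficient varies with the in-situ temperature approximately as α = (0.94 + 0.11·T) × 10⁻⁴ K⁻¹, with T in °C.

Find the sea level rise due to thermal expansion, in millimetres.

about 32.3 mm

Layer 1: α = (0.94 + 0.11×21)×10⁻⁴ = 3.25×10⁻⁴ K⁻¹
Layer 2: α = (0.94 + 0.11×2)×10⁻⁴ = 1.16×10⁻⁴ K⁻¹
70 × 0.84 × 3.25×10⁻⁴ = 0.01911 m
1.16×10⁻⁴ × 670 × 0.17 = 0.0132124 m
Δh = 0.01911 + 0.0132124 = 0.0323224 m ≈ 32.3 mm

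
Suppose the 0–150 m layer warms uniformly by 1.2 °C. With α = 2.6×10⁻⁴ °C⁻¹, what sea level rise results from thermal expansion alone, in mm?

47 mm of thermosteric rise

Δh = αΔT·H = 2.6×10⁻⁴ × 1.2 × 150 = 0.04680 m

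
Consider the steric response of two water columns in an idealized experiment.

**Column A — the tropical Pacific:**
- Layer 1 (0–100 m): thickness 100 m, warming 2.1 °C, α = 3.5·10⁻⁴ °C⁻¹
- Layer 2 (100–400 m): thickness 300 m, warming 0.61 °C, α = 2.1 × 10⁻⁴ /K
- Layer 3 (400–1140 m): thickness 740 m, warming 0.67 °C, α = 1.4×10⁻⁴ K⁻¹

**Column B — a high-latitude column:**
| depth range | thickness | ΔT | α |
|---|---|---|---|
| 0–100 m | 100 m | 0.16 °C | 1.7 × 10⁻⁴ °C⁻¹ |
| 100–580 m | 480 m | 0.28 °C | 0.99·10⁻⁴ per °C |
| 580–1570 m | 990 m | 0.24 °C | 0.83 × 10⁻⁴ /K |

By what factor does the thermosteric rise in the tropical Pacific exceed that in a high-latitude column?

≈ 5.1×

A Layer 1: 2.1 × 100 × 3.5×10⁻⁴ = 0.07350 m
A Layer 2: 0.61 × 2.1×10⁻⁴ × 300 = 0.03843 m
A 400–1140 m: 0.67 × 1.4×10⁻⁴ × 740 = 0.069412 m
A total: 0.181342 m
B 0–100 m: 1.7×10⁻⁴ × 0.16 × 100 = 0.00272 m
B 100–580 m: 480 × 0.99×10⁻⁴ × 0.28 = 0.0133056 m
B Layer 3: 0.83×10⁻⁴ × 0.24 × 990 = 0.0197208 m
B total: 0.0357464 m
Ratio: 0.181342 / 0.0357464 ≈ 5.073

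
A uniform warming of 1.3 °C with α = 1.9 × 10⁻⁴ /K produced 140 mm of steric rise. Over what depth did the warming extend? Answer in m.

567 m

H = Δh/(αΔT) = 0.14 / (1.9×10⁻⁴ × 1.3) ≈ 566.8 m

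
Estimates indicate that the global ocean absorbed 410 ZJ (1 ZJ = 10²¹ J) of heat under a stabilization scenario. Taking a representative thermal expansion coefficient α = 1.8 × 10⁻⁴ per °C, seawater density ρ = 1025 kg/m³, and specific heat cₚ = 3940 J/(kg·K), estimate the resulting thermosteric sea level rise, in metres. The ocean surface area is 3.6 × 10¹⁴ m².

Δh ≈ 0.051 m

Per unit area: Q = 410×10²¹ / (3.6×10¹⁴) ≈ 1.139×10⁹ J/m²
Δh = αQ/(ρcₚ) = 1.8×10⁻⁴ × 1.139×10⁹ / (1025 × 3940) ≈ 0.050766 m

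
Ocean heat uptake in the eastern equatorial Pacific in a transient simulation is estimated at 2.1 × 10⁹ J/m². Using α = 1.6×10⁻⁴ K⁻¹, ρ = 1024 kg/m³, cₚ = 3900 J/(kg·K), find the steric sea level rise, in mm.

about 84.1 mm

Δh = αQ/(ρcₚ) = 1.6×10⁻⁴ × 2.1×10⁹ / (1024 × 3900) ≈ 0.084135 m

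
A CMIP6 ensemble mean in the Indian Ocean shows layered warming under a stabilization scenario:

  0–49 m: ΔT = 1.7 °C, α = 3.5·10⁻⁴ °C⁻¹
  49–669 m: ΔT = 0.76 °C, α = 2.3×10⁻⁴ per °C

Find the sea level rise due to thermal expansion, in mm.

138 mm of thermosteric rise

Layer 1: 3.5×10⁻⁴ × 49 × 1.7 = 0.029155 m
49–669 m: 0.76 × 620 × 2.3×10⁻⁴ = 0.108376 m
Δh = 0.029155 + 0.108376 = 0.137531 m ≈ 138 mm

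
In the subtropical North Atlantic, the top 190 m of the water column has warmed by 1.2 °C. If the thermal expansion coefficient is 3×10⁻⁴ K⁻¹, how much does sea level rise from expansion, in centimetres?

Δh ≈ 6.84 cm

Δh = αΔT·H = 3×10⁻⁴ × 1.2 × 190 = 0.06840 m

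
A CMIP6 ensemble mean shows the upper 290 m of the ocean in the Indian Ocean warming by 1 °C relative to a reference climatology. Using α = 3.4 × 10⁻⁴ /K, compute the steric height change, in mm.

99 mm

Δh = αΔT·H = 3.4×10⁻⁴ × 1 × 290 = 0.09860 m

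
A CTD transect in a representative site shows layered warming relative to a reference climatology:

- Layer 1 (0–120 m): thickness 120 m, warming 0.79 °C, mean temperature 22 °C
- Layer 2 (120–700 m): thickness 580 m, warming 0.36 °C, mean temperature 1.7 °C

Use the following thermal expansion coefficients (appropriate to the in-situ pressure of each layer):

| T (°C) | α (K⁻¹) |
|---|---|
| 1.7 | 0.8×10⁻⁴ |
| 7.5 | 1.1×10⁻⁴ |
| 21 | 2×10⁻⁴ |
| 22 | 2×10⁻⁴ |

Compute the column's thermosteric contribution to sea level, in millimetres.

Layer 1 at 22 °C → α = 2×10⁻⁴ K⁻¹
Layer 2 at 1.7 °C → α = 0.8×10⁻⁴ K⁻¹
Layer 1: 2×10⁻⁴ × 120 × 0.79 = 0.01896 m
120–700 m: 0.36 × 0.8×10⁻⁴ × 580 = 0.016704 m
Δh = 0.01896 + 0.016704 = 0.035664 m

36 mm of thermosteric rise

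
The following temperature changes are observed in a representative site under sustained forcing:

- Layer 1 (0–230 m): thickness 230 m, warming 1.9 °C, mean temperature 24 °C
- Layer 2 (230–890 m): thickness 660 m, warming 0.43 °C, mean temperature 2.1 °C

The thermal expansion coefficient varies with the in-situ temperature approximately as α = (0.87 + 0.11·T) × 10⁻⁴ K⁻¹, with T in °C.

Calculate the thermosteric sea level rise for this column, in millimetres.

Layer 1: α = (0.87 + 0.11×24)×10⁻⁴ = 3.51×10⁻⁴ K⁻¹
Layer 2: α = (0.87 + 0.11×2.1)×10⁻⁴ = 1.101×10⁻⁴ K⁻¹
0–230 m: 230 × 1.9 × 3.51×10⁻⁴ = 0.153387 m
1.101×10⁻⁴ × 0.43 × 660 = 0.03124638 m
Δh = 0.153387 + 0.03124638 = 0.18463338 m ≈ 185 mm

Δh ≈ 185 mm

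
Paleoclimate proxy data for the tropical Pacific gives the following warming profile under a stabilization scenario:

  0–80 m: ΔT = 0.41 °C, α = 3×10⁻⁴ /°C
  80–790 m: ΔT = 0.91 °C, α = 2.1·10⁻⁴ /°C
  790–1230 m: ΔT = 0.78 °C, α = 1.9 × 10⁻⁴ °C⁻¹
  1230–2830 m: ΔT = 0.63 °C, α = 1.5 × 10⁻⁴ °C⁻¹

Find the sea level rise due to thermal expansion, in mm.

362 mm of thermosteric rise

0–80 m: 80 × 3×10⁻⁴ × 0.41 = 0.00984 m
80–790 m: 0.91 × 2.1×10⁻⁴ × 710 = 0.135681 m
790–1230 m: 440 × 1.9×10⁻⁴ × 0.78 = 0.065208 m
Layer 4: 0.63 × 1.5×10⁻⁴ × 1600 = 0.15120 m
Δh = 0.00984 + 0.135681 + 0.065208 + 0.15120 = 0.361929 m ≈ 362 mm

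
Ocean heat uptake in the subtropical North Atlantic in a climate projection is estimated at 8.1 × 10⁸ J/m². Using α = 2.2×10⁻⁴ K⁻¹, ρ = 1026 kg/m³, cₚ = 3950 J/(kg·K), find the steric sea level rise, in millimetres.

Δh = αQ/(ρcₚ) = 2.2×10⁻⁴ × 8.1×10⁸ / (1026 × 3950) ≈ 0.043971 m

Δh = 44.0 mm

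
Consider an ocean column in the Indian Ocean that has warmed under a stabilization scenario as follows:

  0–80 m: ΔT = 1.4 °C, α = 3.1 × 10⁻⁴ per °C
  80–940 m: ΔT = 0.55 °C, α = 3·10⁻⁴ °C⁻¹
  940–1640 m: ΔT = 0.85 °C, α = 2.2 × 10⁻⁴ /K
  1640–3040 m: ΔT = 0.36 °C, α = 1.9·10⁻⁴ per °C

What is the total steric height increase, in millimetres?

about 400 mm

1.4 × 3.1×10⁻⁴ × 80 = 0.03472 m
Layer 2: 0.55 × 3×10⁻⁴ × 860 = 0.14190 m
Layer 3: 700 × 0.85 × 2.2×10⁻⁴ = 0.13090 m
Layer 4: 0.36 × 1400 × 1.9×10⁻⁴ = 0.09576 m
Δh = 0.03472 + 0.14190 + 0.13090 + 0.09576 = 0.40328 m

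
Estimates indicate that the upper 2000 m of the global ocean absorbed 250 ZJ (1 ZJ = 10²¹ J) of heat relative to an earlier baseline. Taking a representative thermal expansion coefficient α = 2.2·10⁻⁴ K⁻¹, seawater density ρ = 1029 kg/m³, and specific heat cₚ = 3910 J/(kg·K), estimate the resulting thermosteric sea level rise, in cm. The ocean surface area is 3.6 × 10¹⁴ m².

Per unit area: Q = 250×10²¹ / (3.6×10¹⁴) ≈ 6.944×10⁸ J/m²
Δh = αQ/(ρcₚ) = 2.2×10⁻⁴ × 6.944×10⁸ / (1029 × 3910) ≈ 0.03797 m

3.8 cm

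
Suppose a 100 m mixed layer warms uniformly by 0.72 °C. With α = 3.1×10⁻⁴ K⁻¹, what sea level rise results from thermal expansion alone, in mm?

22.3 mm

Δh = αΔT·H = 3.1×10⁻⁴ × 0.72 × 100 = 0.02232 m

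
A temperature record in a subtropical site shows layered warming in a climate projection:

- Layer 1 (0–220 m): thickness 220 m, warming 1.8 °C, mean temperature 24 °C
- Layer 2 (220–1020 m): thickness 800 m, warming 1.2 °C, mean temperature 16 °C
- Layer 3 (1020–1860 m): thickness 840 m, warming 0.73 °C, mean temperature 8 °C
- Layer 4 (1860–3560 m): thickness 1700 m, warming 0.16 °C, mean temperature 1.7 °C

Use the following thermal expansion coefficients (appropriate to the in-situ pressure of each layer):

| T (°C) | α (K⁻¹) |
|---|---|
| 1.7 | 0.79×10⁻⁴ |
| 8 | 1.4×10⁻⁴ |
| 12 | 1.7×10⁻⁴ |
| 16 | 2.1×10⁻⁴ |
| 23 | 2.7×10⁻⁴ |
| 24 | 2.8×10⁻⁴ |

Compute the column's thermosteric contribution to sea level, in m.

0.420 m of thermosteric rise

Layer 1 at 24 °C → α = 2.8×10⁻⁴ K⁻¹
Layer 2 at 16 °C → α = 2.1×10⁻⁴ K⁻¹
Layer 3 at 8 °C → α = 1.4×10⁻⁴ K⁻¹
Layer 4 at 1.7 °C → α = 0.79×10⁻⁴ K⁻¹
0–220 m: 2.8×10⁻⁴ × 1.8 × 220 = 0.11088 m
800 × 2.1×10⁻⁴ × 1.2 = 0.20160 m
0.73 × 1.4×10⁻⁴ × 840 = 0.085848 m
0.16 × 0.79×10⁻⁴ × 1700 = 0.021488 m
Δh = 0.11088 + 0.20160 + 0.085848 + 0.021488 = 0.419816 m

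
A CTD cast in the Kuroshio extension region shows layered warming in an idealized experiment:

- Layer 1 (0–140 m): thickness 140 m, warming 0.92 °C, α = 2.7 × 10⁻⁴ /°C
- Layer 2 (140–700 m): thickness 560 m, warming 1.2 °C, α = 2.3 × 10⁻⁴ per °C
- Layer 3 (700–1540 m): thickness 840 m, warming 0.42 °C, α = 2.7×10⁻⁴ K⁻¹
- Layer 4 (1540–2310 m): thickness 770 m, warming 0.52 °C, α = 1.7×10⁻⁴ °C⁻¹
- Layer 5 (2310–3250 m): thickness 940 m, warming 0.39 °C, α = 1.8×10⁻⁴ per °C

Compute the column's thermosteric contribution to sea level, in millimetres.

Layer 1: 140 × 2.7×10⁻⁴ × 0.92 = 0.034776 m
140–700 m: 2.3×10⁻⁴ × 560 × 1.2 = 0.15456 m
0.42 × 2.7×10⁻⁴ × 840 = 0.095256 m
770 × 0.52 × 1.7×10⁻⁴ = 0.068068 m
Layer 5: 0.39 × 940 × 1.8×10⁻⁴ = 0.065988 m
Δh = 0.034776 + 0.15456 + 0.095256 + 0.068068 + 0.065988 = 0.418648 m

Δh = 420 mm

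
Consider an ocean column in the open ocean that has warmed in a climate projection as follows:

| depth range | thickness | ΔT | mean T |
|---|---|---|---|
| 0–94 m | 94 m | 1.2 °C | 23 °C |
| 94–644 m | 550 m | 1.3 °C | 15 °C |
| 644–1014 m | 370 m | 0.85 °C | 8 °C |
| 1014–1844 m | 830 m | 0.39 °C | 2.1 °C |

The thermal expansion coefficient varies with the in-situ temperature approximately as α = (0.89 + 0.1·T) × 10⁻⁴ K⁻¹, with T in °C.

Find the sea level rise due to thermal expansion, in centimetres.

29.6 cm of thermosteric rise

Layer 1: α = (0.89 + 0.1×23)×10⁻⁴ = 3.19×10⁻⁴ K⁻¹
Layer 2: α = (0.89 + 0.1×15)×10⁻⁴ = 2.39×10⁻⁴ K⁻¹
Layer 3: α = (0.89 + 0.1×8)×10⁻⁴ = 1.69×10⁻⁴ K⁻¹
Layer 4: α = (0.89 + 0.1×2.1)×10⁻⁴ = 1.1×10⁻⁴ K⁻¹
Layer 1: 1.2 × 3.19×10⁻⁴ × 94 = 0.0359832 m
2.39×10⁻⁴ × 1.3 × 550 = 0.170885 m
Layer 3: 0.85 × 1.69×10⁻⁴ × 370 = 0.0531505 m
Layer 4: 1.1×10⁻⁴ × 830 × 0.39 = 0.035607 m
Δh = 0.0359832 + 0.170885 + 0.0531505 + 0.035607 = 0.2956257 m ≈ 29.6 cm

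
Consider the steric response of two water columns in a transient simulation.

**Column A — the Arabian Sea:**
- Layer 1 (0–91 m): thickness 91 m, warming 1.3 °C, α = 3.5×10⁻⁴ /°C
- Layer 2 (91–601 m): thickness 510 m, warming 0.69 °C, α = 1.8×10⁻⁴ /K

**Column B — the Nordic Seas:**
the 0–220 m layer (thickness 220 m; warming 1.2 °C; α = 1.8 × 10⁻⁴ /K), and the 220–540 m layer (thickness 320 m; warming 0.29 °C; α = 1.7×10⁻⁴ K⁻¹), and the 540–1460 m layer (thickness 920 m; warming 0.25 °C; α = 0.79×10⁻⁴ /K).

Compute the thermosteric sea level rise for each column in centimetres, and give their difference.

Δh_A ≈ 10.5 cm, Δh_B ≈ 8.15 cm; difference ≈ 2.33 cm

A 91 × 3.5×10⁻⁴ × 1.3 = 0.041405 m
A 1.8×10⁻⁴ × 510 × 0.69 = 0.063342 m
A total: 0.104747 m
B Layer 1: 1.8×10⁻⁴ × 1.2 × 220 = 0.04752 m
B Layer 2: 320 × 1.7×10⁻⁴ × 0.29 = 0.015776 m
B 920 × 0.25 × 0.79×10⁻⁴ = 0.01817 m
B total: 0.081466 m
Difference: 0.104747 − 0.081466 = 0.023281 m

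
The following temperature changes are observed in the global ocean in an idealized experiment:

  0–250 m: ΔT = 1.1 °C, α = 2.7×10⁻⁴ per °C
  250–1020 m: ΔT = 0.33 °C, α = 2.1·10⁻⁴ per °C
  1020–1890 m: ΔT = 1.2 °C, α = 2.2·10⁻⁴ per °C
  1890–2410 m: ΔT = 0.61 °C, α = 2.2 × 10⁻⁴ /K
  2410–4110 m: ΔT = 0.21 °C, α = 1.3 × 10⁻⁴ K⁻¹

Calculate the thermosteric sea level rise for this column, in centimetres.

about 47 cm

0–250 m: 1.1 × 250 × 2.7×10⁻⁴ = 0.07425 m
250–1020 m: 2.1×10⁻⁴ × 0.33 × 770 = 0.053361 m
1.2 × 2.2×10⁻⁴ × 870 = 0.22968 m
Layer 4: 0.61 × 520 × 2.2×10⁻⁴ = 0.069784 m
Layer 5: 1700 × 1.3×10⁻⁴ × 0.21 = 0.04641 m
Δh = 0.07425 + 0.053361 + 0.22968 + 0.069784 + 0.04641 = 0.473485 m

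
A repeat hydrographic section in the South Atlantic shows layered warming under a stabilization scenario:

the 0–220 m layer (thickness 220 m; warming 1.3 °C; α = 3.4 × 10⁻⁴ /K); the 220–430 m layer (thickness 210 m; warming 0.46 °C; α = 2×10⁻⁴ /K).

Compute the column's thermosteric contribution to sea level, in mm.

220 × 3.4×10⁻⁴ × 1.3 = 0.09724 m
Layer 2: 2×10⁻⁴ × 0.46 × 210 = 0.01932 m
Δh = 0.09724 + 0.01932 = 0.11656 m ≈ 120 mm

120 mm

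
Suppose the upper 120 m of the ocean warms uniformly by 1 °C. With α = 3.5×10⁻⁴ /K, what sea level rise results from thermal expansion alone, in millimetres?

Δh ≈ 42.0 mm

Δh = αΔT·H = 3.5×10⁻⁴ × 1 × 120 = 0.04200 m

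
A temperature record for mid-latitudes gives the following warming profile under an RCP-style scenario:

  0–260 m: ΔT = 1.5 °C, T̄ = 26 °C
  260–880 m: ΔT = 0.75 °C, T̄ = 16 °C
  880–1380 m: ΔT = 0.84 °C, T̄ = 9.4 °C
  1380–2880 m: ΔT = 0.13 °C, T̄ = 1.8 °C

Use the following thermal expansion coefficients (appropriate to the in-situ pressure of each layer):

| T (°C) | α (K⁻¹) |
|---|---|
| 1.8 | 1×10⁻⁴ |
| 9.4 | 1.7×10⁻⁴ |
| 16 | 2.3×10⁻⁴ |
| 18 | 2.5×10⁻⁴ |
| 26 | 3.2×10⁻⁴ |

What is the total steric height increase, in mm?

323 mm

Layer 1 at 26 °C → α = 3.2×10⁻⁴ K⁻¹
Layer 2 at 16 °C → α = 2.3×10⁻⁴ K⁻¹
Layer 3 at 9.4 °C → α = 1.7×10⁻⁴ K⁻¹
Layer 4 at 1.8 °C → α = 1×10⁻⁴ K⁻¹
1.5 × 260 × 3.2×10⁻⁴ = 0.12480 m
Layer 2: 620 × 0.75 × 2.3×10⁻⁴ = 0.10695 m
0.84 × 1.7×10⁻⁴ × 500 = 0.07140 m
1380–2880 m: 0.13 × 1500 × 1×10⁻⁴ = 0.01950 m
Δh = 0.12480 + 0.10695 + 0.07140 + 0.01950 = 0.32265 m ≈ 323 mm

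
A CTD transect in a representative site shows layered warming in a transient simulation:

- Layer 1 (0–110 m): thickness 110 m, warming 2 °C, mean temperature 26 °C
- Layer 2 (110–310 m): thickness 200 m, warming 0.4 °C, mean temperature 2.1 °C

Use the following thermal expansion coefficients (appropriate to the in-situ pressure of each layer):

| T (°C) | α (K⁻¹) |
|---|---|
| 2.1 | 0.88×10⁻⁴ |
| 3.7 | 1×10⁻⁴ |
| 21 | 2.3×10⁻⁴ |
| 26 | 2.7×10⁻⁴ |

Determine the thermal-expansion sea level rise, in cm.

Δh = 6.64 cm

Layer 1 at 26 °C → α = 2.7×10⁻⁴ K⁻¹
Layer 2 at 2.1 °C → α = 0.88×10⁻⁴ K⁻¹
Layer 1: 2.7×10⁻⁴ × 2 × 110 = 0.05940 m
110–310 m: 0.4 × 0.88×10⁻⁴ × 200 = 0.00704 m
Δh = 0.05940 + 0.00704 = 0.06644 m ≈ 6.64 cm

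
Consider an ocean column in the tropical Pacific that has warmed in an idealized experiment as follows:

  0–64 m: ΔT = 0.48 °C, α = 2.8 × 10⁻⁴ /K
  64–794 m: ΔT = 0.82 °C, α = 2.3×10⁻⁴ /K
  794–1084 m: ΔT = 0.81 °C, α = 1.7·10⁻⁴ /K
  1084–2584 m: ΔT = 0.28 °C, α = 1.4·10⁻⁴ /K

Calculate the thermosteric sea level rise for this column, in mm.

Δh = 245 mm

Layer 1: 0.48 × 2.8×10⁻⁴ × 64 = 0.0086016 m
64–794 m: 2.3×10⁻⁴ × 0.82 × 730 = 0.137678 m
Layer 3: 0.81 × 1.7×10⁻⁴ × 290 = 0.039933 m
1084–2584 m: 1500 × 0.28 × 1.4×10⁻⁴ = 0.05880 m
Δh = 0.0086016 + 0.137678 + 0.039933 + 0.05880 = 0.2450126 m ≈ 245 mm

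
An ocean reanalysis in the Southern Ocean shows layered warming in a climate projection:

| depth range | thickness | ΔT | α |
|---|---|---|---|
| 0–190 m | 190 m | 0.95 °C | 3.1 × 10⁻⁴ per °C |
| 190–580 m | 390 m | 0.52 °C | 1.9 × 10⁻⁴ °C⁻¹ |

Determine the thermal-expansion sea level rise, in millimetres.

0–190 m: 0.95 × 190 × 3.1×10⁻⁴ = 0.055955 m
Layer 2: 0.52 × 1.9×10⁻⁴ × 390 = 0.038532 m
Δh = 0.055955 + 0.038532 = 0.094487 m

Δh ≈ 94 mm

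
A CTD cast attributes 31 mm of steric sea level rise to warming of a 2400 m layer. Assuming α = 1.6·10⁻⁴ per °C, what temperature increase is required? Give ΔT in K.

ΔT = Δh/(αH) = 0.031 / (1.6×10⁻⁴ × 2400) ≈ 0.08073 K

ΔT ≈ 0.0807 K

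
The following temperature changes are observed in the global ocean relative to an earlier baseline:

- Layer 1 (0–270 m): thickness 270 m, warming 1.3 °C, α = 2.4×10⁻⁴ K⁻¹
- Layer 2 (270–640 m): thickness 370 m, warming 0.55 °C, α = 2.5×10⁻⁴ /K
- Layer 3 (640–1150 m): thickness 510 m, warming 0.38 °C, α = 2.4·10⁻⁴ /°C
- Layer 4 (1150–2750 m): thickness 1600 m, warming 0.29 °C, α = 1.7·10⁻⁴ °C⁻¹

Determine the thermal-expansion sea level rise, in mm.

Δh = 261 mm

0–270 m: 1.3 × 270 × 2.4×10⁻⁴ = 0.08424 m
2.5×10⁻⁴ × 370 × 0.55 = 0.050875 m
Layer 3: 0.38 × 510 × 2.4×10⁻⁴ = 0.046512 m
Layer 4: 1600 × 1.7×10⁻⁴ × 0.29 = 0.07888 m
Δh = 0.08424 + 0.050875 + 0.046512 + 0.07888 = 0.260507 m ≈ 261 mm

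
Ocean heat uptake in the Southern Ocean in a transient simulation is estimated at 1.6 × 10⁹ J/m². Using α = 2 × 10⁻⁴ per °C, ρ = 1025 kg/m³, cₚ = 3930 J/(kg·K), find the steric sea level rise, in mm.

Δh ≈ 79.4 mm

Δh = αQ/(ρcₚ) = 2×10⁻⁴ × 1.6×10⁹ / (1025 × 3930) ≈ 0.079439 m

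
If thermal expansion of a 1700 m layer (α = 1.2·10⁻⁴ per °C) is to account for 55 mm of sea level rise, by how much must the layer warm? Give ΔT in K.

0.27 K

ΔT = Δh/(αH) = 0.055 / (1.2×10⁻⁴ × 1700) ≈ 0.2696 K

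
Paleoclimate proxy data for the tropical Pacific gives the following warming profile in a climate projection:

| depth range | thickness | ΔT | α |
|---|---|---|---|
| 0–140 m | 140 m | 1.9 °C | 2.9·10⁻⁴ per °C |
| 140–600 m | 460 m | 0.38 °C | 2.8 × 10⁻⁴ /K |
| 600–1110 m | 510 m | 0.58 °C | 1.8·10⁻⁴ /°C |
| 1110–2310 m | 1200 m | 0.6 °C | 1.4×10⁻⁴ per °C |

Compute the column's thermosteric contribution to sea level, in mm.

Δh ≈ 280 mm

Layer 1: 2.9×10⁻⁴ × 140 × 1.9 = 0.07714 m
140–600 m: 460 × 2.8×10⁻⁴ × 0.38 = 0.048944 m
1.8×10⁻⁴ × 0.58 × 510 = 0.053244 m
1.4×10⁻⁴ × 0.6 × 1200 = 0.10080 m
Δh = 0.07714 + 0.048944 + 0.053244 + 0.10080 = 0.280128 m ≈ 280 mm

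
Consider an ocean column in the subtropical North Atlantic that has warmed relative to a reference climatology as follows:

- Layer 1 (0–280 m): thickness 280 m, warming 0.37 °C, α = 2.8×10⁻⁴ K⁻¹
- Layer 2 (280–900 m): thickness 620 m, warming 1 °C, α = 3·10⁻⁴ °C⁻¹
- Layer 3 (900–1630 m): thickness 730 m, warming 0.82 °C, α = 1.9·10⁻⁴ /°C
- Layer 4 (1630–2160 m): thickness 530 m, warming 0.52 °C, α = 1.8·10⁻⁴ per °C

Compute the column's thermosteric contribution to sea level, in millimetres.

280 × 0.37 × 2.8×10⁻⁴ = 0.029008 m
Layer 2: 3×10⁻⁴ × 1 × 620 = 0.18600 m
730 × 1.9×10⁻⁴ × 0.82 = 0.113734 m
1630–2160 m: 1.8×10⁻⁴ × 530 × 0.52 = 0.049608 m
Δh = 0.029008 + 0.18600 + 0.113734 + 0.049608 = 0.37835 m ≈ 380 mm

Δh = 380 mm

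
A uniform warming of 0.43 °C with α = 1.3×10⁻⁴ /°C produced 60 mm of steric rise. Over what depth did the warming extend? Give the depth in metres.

about 1070 m

H = Δh/(αΔT) = 0.06 / (1.3×10⁻⁴ × 0.43) ≈ 1073 m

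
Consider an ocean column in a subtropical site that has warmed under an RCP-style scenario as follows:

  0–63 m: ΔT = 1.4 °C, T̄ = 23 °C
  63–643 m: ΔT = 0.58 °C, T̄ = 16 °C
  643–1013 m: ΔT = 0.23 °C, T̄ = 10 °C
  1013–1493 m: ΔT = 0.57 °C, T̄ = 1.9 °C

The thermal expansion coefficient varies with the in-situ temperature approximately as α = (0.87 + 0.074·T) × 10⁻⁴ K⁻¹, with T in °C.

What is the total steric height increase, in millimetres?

Layer 1: α = (0.87 + 0.074×23)×10⁻⁴ = 2.572×10⁻⁴ K⁻¹
Layer 2: α = (0.87 + 0.074×16)×10⁻⁴ = 2.054×10⁻⁴ K⁻¹
Layer 3: α = (0.87 + 0.074×10)×10⁻⁴ = 1.61×10⁻⁴ K⁻¹
Layer 4: α = (0.87 + 0.074×1.9)×10⁻⁴ = 1.0106×10⁻⁴ K⁻¹
Layer 1: 2.572×10⁻⁴ × 1.4 × 63 = 0.02268504 m
Layer 2: 580 × 0.58 × 2.054×10⁻⁴ = 0.06909656 m
1.61×10⁻⁴ × 0.23 × 370 = 0.0137011 m
Layer 4: 480 × 1.0106×10⁻⁴ × 0.57 = 0.027650016 m
Δh = 0.02268504 + 0.06909656 + 0.0137011 + 0.027650016 = 0.133132716 m

Δh = 133 mm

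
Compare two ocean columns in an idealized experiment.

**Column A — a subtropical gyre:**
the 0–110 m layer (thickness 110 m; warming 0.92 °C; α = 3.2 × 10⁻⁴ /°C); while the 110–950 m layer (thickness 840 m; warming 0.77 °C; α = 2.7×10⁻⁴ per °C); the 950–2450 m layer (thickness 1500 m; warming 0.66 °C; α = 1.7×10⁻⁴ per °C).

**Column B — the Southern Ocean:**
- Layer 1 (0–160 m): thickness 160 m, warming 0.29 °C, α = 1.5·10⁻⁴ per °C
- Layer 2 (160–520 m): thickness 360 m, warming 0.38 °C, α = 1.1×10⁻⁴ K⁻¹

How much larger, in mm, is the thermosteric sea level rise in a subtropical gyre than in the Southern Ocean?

Δh_A − Δh_B ≈ 350 mm

A 110 × 0.92 × 3.2×10⁻⁴ = 0.032384 m
A 110–950 m: 0.77 × 840 × 2.7×10⁻⁴ = 0.174636 m
A 1.7×10⁻⁴ × 1500 × 0.66 = 0.16830 m
A total: 0.37532 m
B Layer 1: 1.5×10⁻⁴ × 0.29 × 160 = 0.00696 m
B 160–520 m: 360 × 1.1×10⁻⁴ × 0.38 = 0.015048 m
B total: 0.022008 m
Difference: 0.37532 − 0.022008 = 0.353312 m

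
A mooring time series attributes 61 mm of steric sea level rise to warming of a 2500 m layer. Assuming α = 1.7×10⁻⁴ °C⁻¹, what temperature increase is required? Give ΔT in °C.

ΔT ≈ 0.14 °C

ΔT = Δh/(αH) = 0.061 / (1.7×10⁻⁴ × 2500) ≈ 0.1435 °C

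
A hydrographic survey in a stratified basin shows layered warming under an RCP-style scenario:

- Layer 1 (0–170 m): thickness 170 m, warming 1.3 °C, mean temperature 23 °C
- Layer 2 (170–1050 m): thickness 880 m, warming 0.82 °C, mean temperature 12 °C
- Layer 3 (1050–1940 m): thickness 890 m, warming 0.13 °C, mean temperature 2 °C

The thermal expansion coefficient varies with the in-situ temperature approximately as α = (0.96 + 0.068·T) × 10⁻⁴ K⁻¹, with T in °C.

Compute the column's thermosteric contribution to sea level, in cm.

about 20 cm

Layer 1: α = (0.96 + 0.068×23)×10⁻⁴ = 2.524×10⁻⁴ K⁻¹
Layer 2: α = (0.96 + 0.068×12)×10⁻⁴ = 1.776×10⁻⁴ K⁻¹
Layer 3: α = (0.96 + 0.068×2)×10⁻⁴ = 1.096×10⁻⁴ K⁻¹
0–170 m: 1.3 × 2.524×10⁻⁴ × 170 = 0.0557804 m
880 × 1.776×10⁻⁴ × 0.82 = 0.12815616 m
890 × 1.096×10⁻⁴ × 0.13 = 0.01268072 m
Δh = 0.0557804 + 0.12815616 + 0.01268072 = 0.19661728 m ≈ 20 cm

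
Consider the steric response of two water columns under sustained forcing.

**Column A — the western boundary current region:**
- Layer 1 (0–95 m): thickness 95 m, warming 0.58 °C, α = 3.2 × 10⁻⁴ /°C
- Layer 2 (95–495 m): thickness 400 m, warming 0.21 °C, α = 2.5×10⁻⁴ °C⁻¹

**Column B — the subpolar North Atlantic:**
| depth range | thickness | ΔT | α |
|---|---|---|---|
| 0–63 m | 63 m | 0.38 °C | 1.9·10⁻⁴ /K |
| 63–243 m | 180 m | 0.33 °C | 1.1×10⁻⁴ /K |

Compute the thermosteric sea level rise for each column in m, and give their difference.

A: 0.039 m; B: 0.011 m; difference 0.028 m

A 0–95 m: 0.58 × 3.2×10⁻⁴ × 95 = 0.017632 m
A 2.5×10⁻⁴ × 400 × 0.21 = 0.02100 m
A total: 0.038632 m
B 0.38 × 63 × 1.9×10⁻⁴ = 0.0045486 m
B 63–243 m: 0.33 × 1.1×10⁻⁴ × 180 = 0.006534 m
B total: 0.0110826 m
Difference: 0.038632 − 0.0110826 = 0.0275494 m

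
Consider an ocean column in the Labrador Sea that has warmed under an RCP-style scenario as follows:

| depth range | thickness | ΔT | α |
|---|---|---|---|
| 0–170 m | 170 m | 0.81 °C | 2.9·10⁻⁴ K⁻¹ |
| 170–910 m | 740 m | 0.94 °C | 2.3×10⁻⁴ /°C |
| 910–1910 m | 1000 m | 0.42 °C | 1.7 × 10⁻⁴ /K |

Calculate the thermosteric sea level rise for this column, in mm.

Δh ≈ 271 mm

0.81 × 170 × 2.9×10⁻⁴ = 0.039933 m
Layer 2: 740 × 2.3×10⁻⁴ × 0.94 = 0.159988 m
1.7×10⁻⁴ × 1000 × 0.42 = 0.07140 m
Δh = 0.039933 + 0.159988 + 0.07140 = 0.271321 m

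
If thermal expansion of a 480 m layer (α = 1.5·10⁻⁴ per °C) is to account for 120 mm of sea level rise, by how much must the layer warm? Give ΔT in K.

1.67 K

ΔT = Δh/(αH) = 0.12 / (1.5×10⁻⁴ × 480) ≈ 1.667 K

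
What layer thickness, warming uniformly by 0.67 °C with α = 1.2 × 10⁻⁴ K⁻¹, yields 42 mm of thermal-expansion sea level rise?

H = Δh/(αΔT) = 0.042 / (1.2×10⁻⁴ × 0.67) ≈ 522.4 m

H ≈ 522 m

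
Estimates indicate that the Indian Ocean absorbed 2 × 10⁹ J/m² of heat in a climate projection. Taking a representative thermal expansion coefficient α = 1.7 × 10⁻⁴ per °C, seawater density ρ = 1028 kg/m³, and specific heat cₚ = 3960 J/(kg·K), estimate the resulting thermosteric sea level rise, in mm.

83.5 mm

Δh = αQ/(ρcₚ) = 1.7×10⁻⁴ × 2×10⁹ / (1028 × 3960) ≈ 0.08352 m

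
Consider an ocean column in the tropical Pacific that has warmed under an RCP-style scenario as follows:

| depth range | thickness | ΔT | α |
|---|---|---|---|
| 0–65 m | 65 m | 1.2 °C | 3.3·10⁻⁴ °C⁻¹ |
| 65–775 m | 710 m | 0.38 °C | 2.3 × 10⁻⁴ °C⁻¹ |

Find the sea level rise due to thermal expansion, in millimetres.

0–65 m: 1.2 × 65 × 3.3×10⁻⁴ = 0.02574 m
65–775 m: 2.3×10⁻⁴ × 710 × 0.38 = 0.062054 m
Δh = 0.02574 + 0.062054 = 0.087794 m ≈ 88 mm

Δh ≈ 88 mm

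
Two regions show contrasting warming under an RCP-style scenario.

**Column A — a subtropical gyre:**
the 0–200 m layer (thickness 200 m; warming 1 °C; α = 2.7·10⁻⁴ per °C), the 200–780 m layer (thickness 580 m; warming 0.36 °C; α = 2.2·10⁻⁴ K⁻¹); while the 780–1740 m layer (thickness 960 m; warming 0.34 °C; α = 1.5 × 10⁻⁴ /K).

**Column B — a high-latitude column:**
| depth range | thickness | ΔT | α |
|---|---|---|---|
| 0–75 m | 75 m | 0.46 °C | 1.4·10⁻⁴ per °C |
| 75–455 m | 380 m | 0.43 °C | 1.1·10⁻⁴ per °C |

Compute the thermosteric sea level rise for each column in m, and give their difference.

A 200 × 1 × 2.7×10⁻⁴ = 0.05400 m
A 580 × 2.2×10⁻⁴ × 0.36 = 0.045936 m
A Layer 3: 0.34 × 960 × 1.5×10⁻⁴ = 0.04896 m
A total: 0.148896 m
B 0–75 m: 75 × 1.4×10⁻⁴ × 0.46 = 0.00483 m
B 380 × 0.43 × 1.1×10⁻⁴ = 0.017974 m
B total: 0.022804 m
Difference: 0.148896 − 0.022804 = 0.126092 m

A: 0.15 m; B: 0.023 m; difference 0.13 m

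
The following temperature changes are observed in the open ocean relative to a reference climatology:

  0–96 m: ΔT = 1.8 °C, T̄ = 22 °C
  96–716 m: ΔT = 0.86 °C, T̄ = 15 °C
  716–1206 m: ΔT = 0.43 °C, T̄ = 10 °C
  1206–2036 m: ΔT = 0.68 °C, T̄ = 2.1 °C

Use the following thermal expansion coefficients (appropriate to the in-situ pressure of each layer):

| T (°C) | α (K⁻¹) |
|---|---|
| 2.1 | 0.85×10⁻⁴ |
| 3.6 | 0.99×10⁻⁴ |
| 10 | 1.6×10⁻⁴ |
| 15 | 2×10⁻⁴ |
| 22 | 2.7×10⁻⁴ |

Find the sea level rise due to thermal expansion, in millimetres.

Δh ≈ 235 mm

Layer 1 at 22 °C → α = 2.7×10⁻⁴ K⁻¹
Layer 2 at 15 °C → α = 2×10⁻⁴ K⁻¹
Layer 3 at 10 °C → α = 1.6×10⁻⁴ K⁻¹
Layer 4 at 2.1 °C → α = 0.85×10⁻⁴ K⁻¹
1.8 × 2.7×10⁻⁴ × 96 = 0.046656 m
0.86 × 2×10⁻⁴ × 620 = 0.10664 m
Layer 3: 1.6×10⁻⁴ × 490 × 0.43 = 0.033712 m
Layer 4: 830 × 0.68 × 0.85×10⁻⁴ = 0.047974 m
Δh = 0.046656 + 0.10664 + 0.033712 + 0.047974 = 0.234982 m ≈ 235 mm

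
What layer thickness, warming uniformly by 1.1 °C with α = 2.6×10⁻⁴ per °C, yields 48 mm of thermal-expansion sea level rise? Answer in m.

H ≈ 168 m

H = Δh/(αΔT) = 0.048 / (2.6×10⁻⁴ × 1.1) ≈ 167.8 m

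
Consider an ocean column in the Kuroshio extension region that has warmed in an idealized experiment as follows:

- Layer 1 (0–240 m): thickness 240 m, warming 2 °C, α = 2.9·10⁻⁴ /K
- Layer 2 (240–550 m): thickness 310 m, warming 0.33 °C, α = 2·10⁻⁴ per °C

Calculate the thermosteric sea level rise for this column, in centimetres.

0–240 m: 2.9×10⁻⁴ × 240 × 2 = 0.13920 m
310 × 2×10⁻⁴ × 0.33 = 0.02046 m
Δh = 0.13920 + 0.02046 = 0.15966 m

16 cm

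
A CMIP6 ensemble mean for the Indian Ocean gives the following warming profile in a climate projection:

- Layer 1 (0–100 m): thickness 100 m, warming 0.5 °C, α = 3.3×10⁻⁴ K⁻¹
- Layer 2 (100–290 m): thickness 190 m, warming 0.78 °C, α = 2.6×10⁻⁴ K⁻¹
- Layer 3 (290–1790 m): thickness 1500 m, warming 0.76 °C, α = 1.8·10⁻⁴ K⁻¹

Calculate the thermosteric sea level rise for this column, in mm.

Layer 1: 0.5 × 100 × 3.3×10⁻⁴ = 0.01650 m
2.6×10⁻⁴ × 190 × 0.78 = 0.038532 m
Layer 3: 1500 × 1.8×10⁻⁴ × 0.76 = 0.20520 m
Δh = 0.01650 + 0.038532 + 0.20520 = 0.260232 m

Δh ≈ 260 mm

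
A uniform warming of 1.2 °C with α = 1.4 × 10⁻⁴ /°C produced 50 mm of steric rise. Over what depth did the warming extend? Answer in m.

H ≈ 300 m

H = Δh/(αΔT) = 0.05 / (1.4×10⁻⁴ × 1.2) ≈ 297.6 m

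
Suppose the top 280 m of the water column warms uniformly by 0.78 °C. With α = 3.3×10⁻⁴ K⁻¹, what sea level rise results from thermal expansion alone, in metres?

0.0721 m of thermosteric rise

Δh = αΔT·H = 3.3×10⁻⁴ × 0.78 × 280 = 0.072072 m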